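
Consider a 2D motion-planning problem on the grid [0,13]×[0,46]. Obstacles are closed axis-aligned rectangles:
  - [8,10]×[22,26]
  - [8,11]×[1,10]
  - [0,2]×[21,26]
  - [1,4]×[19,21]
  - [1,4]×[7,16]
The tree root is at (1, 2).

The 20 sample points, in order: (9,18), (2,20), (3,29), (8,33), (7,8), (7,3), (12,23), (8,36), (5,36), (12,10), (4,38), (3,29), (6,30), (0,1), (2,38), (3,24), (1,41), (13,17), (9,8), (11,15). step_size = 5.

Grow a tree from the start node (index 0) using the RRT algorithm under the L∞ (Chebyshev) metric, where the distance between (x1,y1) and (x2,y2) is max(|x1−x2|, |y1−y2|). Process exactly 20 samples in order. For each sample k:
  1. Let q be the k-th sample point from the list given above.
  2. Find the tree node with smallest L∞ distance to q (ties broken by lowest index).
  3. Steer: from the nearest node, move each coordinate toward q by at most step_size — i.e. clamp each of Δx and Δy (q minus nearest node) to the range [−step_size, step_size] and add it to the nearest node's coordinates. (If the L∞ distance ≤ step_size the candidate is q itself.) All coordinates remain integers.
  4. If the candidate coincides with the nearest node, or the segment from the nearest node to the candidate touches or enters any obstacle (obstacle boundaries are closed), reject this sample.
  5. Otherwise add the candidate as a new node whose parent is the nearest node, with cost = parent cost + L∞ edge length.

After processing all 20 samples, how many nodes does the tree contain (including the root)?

Node count: 17

1. q=(9,18) nearest=0 d=16 new=(6,7) → add node 1 parent=0 cost=5
2. q=(2,20) nearest=1 d=13 new=(2,12) → blocked by [1,4]×[7,16], reject
3. q=(3,29) nearest=1 d=22 new=(3,12) → blocked by [1,4]×[7,16], reject
4. q=(8,33) nearest=1 d=26 new=(8,12) → add node 2 parent=1 cost=10
5. q=(7,8) nearest=1 d=1 new=(7,8) → add node 3 parent=1 cost=6
6. q=(7,3) nearest=1 d=4 new=(7,3) → add node 4 parent=1 cost=9
7. q=(12,23) nearest=2 d=11 new=(12,17) → add node 5 parent=2 cost=15
8. q=(8,36) nearest=5 d=19 new=(8,22) → blocked by [8,10]×[22,26], reject
9. q=(5,36) nearest=5 d=19 new=(7,22) → add node 6 parent=5 cost=20
10. q=(12,10) nearest=2 d=4 new=(12,10) → add node 7 parent=2 cost=14
11. q=(4,38) nearest=6 d=16 new=(4,27) → add node 8 parent=6 cost=25
12. q=(3,29) nearest=8 d=2 new=(3,29) → add node 9 parent=8 cost=27
13. q=(6,30) nearest=8 d=3 new=(6,30) → add node 10 parent=8 cost=28
14. q=(0,1) nearest=0 d=1 new=(0,1) → add node 11 parent=0 cost=1
15. q=(2,38) nearest=10 d=8 new=(2,35) → add node 12 parent=10 cost=33
16. q=(3,24) nearest=8 d=3 new=(3,24) → add node 13 parent=8 cost=28
17. q=(1,41) nearest=12 d=6 new=(1,40) → add node 14 parent=12 cost=38
18. q=(13,17) nearest=5 d=1 new=(13,17) → add node 15 parent=5 cost=16
19. q=(9,8) nearest=3 d=2 new=(9,8) → blocked by [8,11]×[1,10], reject
20. q=(11,15) nearest=5 d=2 new=(11,15) → add node 16 parent=5 cost=17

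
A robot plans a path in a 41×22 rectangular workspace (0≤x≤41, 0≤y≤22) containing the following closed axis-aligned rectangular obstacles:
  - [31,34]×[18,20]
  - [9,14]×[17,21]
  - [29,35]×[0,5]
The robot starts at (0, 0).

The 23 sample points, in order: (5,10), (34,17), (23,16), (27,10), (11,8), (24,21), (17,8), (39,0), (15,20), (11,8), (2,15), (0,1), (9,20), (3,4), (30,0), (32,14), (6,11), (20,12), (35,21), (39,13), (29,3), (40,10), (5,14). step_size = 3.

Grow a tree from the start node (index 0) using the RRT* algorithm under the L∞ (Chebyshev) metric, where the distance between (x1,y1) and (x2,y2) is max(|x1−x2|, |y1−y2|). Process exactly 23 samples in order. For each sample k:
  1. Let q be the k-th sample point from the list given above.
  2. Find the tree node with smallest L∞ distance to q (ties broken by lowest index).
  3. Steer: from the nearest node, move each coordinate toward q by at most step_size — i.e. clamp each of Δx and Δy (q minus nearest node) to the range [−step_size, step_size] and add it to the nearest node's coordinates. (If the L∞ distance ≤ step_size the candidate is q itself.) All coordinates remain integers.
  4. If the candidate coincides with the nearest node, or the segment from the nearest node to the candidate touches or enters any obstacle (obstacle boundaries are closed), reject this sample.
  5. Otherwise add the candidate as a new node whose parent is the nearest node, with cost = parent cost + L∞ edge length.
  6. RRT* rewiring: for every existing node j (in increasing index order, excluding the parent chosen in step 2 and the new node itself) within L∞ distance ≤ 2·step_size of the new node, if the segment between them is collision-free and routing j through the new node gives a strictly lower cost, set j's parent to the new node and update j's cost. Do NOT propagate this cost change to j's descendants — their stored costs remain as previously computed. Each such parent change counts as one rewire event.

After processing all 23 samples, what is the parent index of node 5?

Parent of node 5: 3

1. q=(5,10) nearest=0 d=10 new=(3,3) → add node 1 parent=0 cost=3
2. q=(34,17) nearest=1 d=31 new=(6,6) → add node 2 parent=1 cost=6
3. q=(23,16) nearest=2 d=17 new=(9,9) → add node 3 parent=2 cost=9
4. q=(27,10) nearest=3 d=18 new=(12,10) → add node 4 parent=3 cost=12
5. q=(11,8) nearest=3 d=2 new=(11,8) → add node 5 parent=3 cost=11
6. q=(24,21) nearest=4 d=12 new=(15,13) → add node 6 parent=4 cost=15
7. q=(17,8) nearest=4 d=5 new=(15,8) → add node 7 parent=4 cost=15
8. q=(39,0) nearest=6 d=24 new=(18,10) → add node 8 parent=6 cost=18
9. q=(15,20) nearest=6 d=7 new=(15,16) → add node 9 parent=6 cost=18
10. q=(11,8) nearest=5 d=0 → coincident, reject
11. q=(2,15) nearest=3 d=7 new=(6,12) → add node 10 parent=3 cost=12
12. q=(0,1) nearest=0 d=1 new=(0,1) → add node 11 parent=0 cost=1
13. q=(9,20) nearest=9 d=6 new=(12,19) → blocked by [9,14]×[17,21], reject
14. q=(3,4) nearest=1 d=1 new=(3,4) → add node 12 parent=1 cost=4
15. q=(30,0) nearest=8 d=12 new=(21,7) → add node 13 parent=8 cost=21
16. q=(32,14) nearest=13 d=11 new=(24,10) → add node 14 parent=13 cost=24
17. q=(6,11) nearest=10 d=1 new=(6,11) → add node 15 parent=10 cost=13
18. q=(20,12) nearest=8 d=2 new=(20,12) → add node 16 parent=8 cost=20
19. q=(35,21) nearest=14 d=11 new=(27,13) → add node 17 parent=14 cost=27
20. q=(39,13) nearest=17 d=12 new=(30,13) → add node 18 parent=17 cost=30
21. q=(29,3) nearest=14 d=7 new=(27,7) → add node 19 parent=14 cost=27
22. q=(40,10) nearest=18 d=10 new=(33,10) → add node 20 parent=18 cost=33
23. q=(5,14) nearest=10 d=2 new=(5,14) → add node 21 parent=10 cost=14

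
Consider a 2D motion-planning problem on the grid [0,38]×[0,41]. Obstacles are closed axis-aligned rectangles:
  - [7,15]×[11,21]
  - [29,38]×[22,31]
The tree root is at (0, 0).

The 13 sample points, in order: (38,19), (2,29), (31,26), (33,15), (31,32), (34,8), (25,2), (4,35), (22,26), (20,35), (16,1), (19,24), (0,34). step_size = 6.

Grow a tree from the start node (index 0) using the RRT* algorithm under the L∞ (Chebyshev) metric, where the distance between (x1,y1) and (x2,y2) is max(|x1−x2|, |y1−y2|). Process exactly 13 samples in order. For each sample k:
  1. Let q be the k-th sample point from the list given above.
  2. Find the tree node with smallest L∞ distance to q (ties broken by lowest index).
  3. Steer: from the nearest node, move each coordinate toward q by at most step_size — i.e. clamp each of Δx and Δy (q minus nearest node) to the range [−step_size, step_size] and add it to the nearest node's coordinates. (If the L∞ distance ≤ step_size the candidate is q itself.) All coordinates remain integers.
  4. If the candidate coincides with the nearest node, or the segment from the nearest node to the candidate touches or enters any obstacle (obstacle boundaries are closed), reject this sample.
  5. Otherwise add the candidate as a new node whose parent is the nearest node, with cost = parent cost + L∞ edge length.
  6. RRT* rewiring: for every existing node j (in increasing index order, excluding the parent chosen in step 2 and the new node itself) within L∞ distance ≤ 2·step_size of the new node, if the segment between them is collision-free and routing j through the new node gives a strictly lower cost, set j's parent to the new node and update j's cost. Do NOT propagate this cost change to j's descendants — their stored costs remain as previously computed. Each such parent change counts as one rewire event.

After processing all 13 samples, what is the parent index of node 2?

1. q=(38,19) nearest=0 d=38 new=(6,6) → add node 1 parent=0 cost=6
2. q=(2,29) nearest=1 d=23 new=(2,12) → add node 2 parent=1 cost=12
3. q=(31,26) nearest=1 d=25 new=(12,12) → blocked by [7,15]×[11,21], reject
4. q=(33,15) nearest=1 d=27 new=(12,12) → blocked by [7,15]×[11,21], reject
5. q=(31,32) nearest=1 d=26 new=(12,12) → blocked by [7,15]×[11,21], reject
6. q=(34,8) nearest=1 d=28 new=(12,8) → add node 3 parent=1 cost=12
7. q=(25,2) nearest=3 d=13 new=(18,2) → add node 4 parent=3 cost=18
8. q=(4,35) nearest=2 d=23 new=(4,18) → add node 5 parent=2 cost=18
9. q=(22,26) nearest=3 d=18 new=(18,14) → blocked by [7,15]×[11,21], reject
10. q=(20,35) nearest=5 d=17 new=(10,24) → blocked by [7,15]×[11,21], reject
11. q=(16,1) nearest=4 d=2 new=(16,1) → add node 6 parent=4 cost=20
12. q=(19,24) nearest=5 d=15 new=(10,24) → blocked by [7,15]×[11,21], reject
13. q=(0,34) nearest=5 d=16 new=(0,24) → add node 7 parent=5 cost=24

Parent of node 2: 1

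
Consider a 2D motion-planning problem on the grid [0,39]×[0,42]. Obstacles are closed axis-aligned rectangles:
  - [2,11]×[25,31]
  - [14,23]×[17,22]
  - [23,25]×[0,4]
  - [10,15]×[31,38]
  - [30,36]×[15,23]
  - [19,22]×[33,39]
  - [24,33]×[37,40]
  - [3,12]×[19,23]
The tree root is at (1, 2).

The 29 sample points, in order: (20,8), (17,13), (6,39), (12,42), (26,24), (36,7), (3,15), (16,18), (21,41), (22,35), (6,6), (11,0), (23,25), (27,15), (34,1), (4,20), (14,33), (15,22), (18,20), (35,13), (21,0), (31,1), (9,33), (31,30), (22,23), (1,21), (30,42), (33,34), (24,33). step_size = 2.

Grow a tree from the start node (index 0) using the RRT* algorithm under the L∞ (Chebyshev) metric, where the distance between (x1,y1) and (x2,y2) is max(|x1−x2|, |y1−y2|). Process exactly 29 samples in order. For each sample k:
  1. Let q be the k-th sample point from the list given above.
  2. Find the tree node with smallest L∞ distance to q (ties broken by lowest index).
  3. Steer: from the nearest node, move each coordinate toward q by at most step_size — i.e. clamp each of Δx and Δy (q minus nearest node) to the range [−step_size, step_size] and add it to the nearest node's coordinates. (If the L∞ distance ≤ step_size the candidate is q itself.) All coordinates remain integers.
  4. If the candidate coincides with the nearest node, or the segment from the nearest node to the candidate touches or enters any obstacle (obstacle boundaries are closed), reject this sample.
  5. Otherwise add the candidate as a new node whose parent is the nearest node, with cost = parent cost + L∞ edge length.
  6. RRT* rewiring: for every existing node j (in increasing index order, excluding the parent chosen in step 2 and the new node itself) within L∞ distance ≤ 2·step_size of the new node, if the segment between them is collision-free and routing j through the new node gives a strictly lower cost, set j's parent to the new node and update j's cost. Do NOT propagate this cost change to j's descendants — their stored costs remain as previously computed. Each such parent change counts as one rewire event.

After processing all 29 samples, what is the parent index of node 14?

1. q=(20,8) nearest=0 d=19 new=(3,4) → add node 1 parent=0 cost=2
2. q=(17,13) nearest=1 d=14 new=(5,6) → add node 2 parent=1 cost=4
3. q=(6,39) nearest=2 d=33 new=(6,8) → add node 3 parent=2 cost=6
4. q=(12,42) nearest=3 d=34 new=(8,10) → add node 4 parent=3 cost=8
5. q=(26,24) nearest=4 d=18 new=(10,12) → add node 5 parent=4 cost=10
6. q=(36,7) nearest=5 d=26 new=(12,10) → add node 6 parent=5 cost=12
7. q=(3,15) nearest=4 d=5 new=(6,12) → add node 7 parent=4 cost=10
8. q=(16,18) nearest=5 d=6 new=(12,14) → add node 8 parent=5 cost=12
9. q=(21,41) nearest=8 d=27 new=(14,16) → add node 9 parent=8 cost=14
10. q=(22,35) nearest=9 d=19 new=(16,18) → blocked by [14,23]×[17,22], reject
11. q=(6,6) nearest=2 d=1 new=(6,6) → add node 10 parent=2 cost=5
12. q=(11,0) nearest=2 d=6 new=(7,4) → add node 11 parent=2 cost=6
13. q=(23,25) nearest=9 d=9 new=(16,18) → blocked by [14,23]×[17,22], reject
14. q=(27,15) nearest=9 d=13 new=(16,15) → add node 12 parent=9 cost=16
15. q=(34,1) nearest=12 d=18 new=(18,13) → add node 13 parent=12 cost=18
16. q=(4,20) nearest=5 d=8 new=(8,14) → add node 14 parent=5 cost=12
17. q=(14,33) nearest=9 d=17 new=(14,18) → blocked by [14,23]×[17,22], reject
18. q=(15,22) nearest=9 d=6 new=(15,18) → blocked by [14,23]×[17,22], reject
19. q=(18,20) nearest=9 d=4 new=(16,18) → blocked by [14,23]×[17,22], reject
20. q=(35,13) nearest=13 d=17 new=(20,13) → add node 15 parent=13 cost=20
21. q=(21,0) nearest=6 d=10 new=(14,8) → add node 16 parent=6 cost=14
22. q=(31,1) nearest=15 d=12 new=(22,11) → add node 17 parent=15 cost=22
23. q=(9,33) nearest=9 d=17 new=(12,18) → add node 18 parent=9 cost=16
24. q=(31,30) nearest=12 d=15 new=(18,17) → blocked by [14,23]×[17,22], reject
25. q=(22,23) nearest=9 d=8 new=(16,18) → blocked by [14,23]×[17,22], reject
26. q=(1,21) nearest=14 d=7 new=(6,16) → add node 19 parent=14 cost=14
27. q=(30,42) nearest=18 d=24 new=(14,20) → blocked by [14,23]×[17,22], reject
28. q=(33,34) nearest=9 d=19 new=(16,18) → blocked by [14,23]×[17,22], reject
29. q=(24,33) nearest=18 d=15 new=(14,20) → blocked by [14,23]×[17,22], reject

Parent of node 14: 5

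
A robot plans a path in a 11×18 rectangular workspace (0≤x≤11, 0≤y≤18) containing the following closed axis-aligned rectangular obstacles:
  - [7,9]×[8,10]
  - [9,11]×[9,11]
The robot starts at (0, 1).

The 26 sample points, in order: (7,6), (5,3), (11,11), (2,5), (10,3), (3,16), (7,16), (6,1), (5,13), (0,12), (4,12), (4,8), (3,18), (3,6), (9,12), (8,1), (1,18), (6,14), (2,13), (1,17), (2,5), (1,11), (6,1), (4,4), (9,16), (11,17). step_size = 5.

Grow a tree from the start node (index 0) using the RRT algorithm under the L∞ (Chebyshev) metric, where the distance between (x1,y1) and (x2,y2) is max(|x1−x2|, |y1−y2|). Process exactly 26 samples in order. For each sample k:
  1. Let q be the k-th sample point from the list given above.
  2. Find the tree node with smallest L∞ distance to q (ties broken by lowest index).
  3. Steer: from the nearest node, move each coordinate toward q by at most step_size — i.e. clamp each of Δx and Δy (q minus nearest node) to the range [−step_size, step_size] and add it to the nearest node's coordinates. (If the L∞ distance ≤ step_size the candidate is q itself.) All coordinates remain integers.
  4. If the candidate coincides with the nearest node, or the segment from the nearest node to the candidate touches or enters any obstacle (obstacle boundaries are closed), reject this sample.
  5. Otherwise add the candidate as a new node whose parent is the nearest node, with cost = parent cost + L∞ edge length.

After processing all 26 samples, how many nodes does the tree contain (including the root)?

1. q=(7,6) nearest=0 d=7 new=(5,6) → add node 1 parent=0 cost=5
2. q=(5,3) nearest=1 d=3 new=(5,3) → add node 2 parent=1 cost=8
3. q=(11,11) nearest=1 d=6 new=(10,11) → blocked by [7,9]×[8,10], reject
4. q=(2,5) nearest=1 d=3 new=(2,5) → add node 3 parent=1 cost=8
5. q=(10,3) nearest=1 d=5 new=(10,3) → add node 4 parent=1 cost=10
6. q=(3,16) nearest=1 d=10 new=(3,11) → add node 5 parent=1 cost=10
7. q=(7,16) nearest=5 d=5 new=(7,16) → add node 6 parent=5 cost=15
8. q=(6,1) nearest=2 d=2 new=(6,1) → add node 7 parent=2 cost=10
9. q=(5,13) nearest=5 d=2 new=(5,13) → add node 8 parent=5 cost=12
10. q=(0,12) nearest=5 d=3 new=(0,12) → add node 9 parent=5 cost=13
11. q=(4,12) nearest=5 d=1 new=(4,12) → add node 10 parent=5 cost=11
12. q=(4,8) nearest=1 d=2 new=(4,8) → add node 11 parent=1 cost=7
13. q=(3,18) nearest=6 d=4 new=(3,18) → add node 12 parent=6 cost=19
14. q=(3,6) nearest=3 d=1 new=(3,6) → add node 13 parent=3 cost=9
15. q=(9,12) nearest=6 d=4 new=(9,12) → add node 14 parent=6 cost=19
16. q=(8,1) nearest=4 d=2 new=(8,1) → add node 15 parent=4 cost=12
17. q=(1,18) nearest=12 d=2 new=(1,18) → add node 16 parent=12 cost=21
18. q=(6,14) nearest=8 d=1 new=(6,14) → add node 17 parent=8 cost=13
19. q=(2,13) nearest=5 d=2 new=(2,13) → add node 18 parent=5 cost=12
20. q=(1,17) nearest=16 d=1 new=(1,17) → add node 19 parent=16 cost=22
21. q=(2,5) nearest=3 d=0 → coincident, reject
22. q=(1,11) nearest=9 d=1 new=(1,11) → add node 20 parent=9 cost=14
23. q=(6,1) nearest=7 d=0 → coincident, reject
24. q=(4,4) nearest=2 d=1 new=(4,4) → add node 21 parent=2 cost=9
25. q=(9,16) nearest=6 d=2 new=(9,16) → add node 22 parent=6 cost=17
26. q=(11,17) nearest=22 d=2 new=(11,17) → add node 23 parent=22 cost=19

Node count: 24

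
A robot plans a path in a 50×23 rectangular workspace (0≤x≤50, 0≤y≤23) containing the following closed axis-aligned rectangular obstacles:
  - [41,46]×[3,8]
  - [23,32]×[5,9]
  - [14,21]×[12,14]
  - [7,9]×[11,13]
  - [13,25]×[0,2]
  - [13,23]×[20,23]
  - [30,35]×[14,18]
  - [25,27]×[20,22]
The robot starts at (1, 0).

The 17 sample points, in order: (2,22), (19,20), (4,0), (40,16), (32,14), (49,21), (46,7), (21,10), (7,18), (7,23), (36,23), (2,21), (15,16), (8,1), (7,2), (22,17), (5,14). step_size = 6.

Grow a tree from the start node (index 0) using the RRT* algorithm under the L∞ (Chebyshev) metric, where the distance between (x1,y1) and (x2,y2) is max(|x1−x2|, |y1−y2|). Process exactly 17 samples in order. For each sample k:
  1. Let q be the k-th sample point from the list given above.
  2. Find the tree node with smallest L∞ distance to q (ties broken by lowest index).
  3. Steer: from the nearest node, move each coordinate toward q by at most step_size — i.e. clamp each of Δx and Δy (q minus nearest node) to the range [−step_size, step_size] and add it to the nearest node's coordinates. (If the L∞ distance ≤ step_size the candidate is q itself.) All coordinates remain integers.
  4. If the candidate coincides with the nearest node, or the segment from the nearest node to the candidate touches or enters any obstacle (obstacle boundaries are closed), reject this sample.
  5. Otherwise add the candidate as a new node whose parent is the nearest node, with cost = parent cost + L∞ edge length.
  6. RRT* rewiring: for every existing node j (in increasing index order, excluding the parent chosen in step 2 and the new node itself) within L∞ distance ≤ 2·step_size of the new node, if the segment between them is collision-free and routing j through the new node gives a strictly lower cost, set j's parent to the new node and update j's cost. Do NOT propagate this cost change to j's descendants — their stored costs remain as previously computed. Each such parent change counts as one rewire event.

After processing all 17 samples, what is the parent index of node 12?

Parent of node 12: 11

1. q=(2,22) nearest=0 d=22 new=(2,6) → add node 1 parent=0 cost=6
2. q=(19,20) nearest=1 d=17 new=(8,12) → blocked by [7,9]×[11,13], reject
3. q=(4,0) nearest=0 d=3 new=(4,0) → add node 2 parent=0 cost=3
4. q=(40,16) nearest=2 d=36 new=(10,6) → add node 3 parent=2 cost=9
5. q=(32,14) nearest=3 d=22 new=(16,12) → blocked by [14,21]×[12,14], reject
6. q=(49,21) nearest=3 d=39 new=(16,12) → blocked by [14,21]×[12,14], reject
7. q=(46,7) nearest=3 d=36 new=(16,7) → add node 4 parent=3 cost=15
8. q=(21,10) nearest=4 d=5 new=(21,10) → add node 5 parent=4 cost=20
9. q=(7,18) nearest=4 d=11 new=(10,13) → add node 6 parent=4 cost=21
10. q=(7,23) nearest=6 d=10 new=(7,19) → add node 7 parent=6 cost=27
11. q=(36,23) nearest=5 d=15 new=(27,16) → add node 8 parent=5 cost=26
12. q=(2,21) nearest=7 d=5 new=(2,21) → add node 9 parent=7 cost=32
13. q=(15,16) nearest=6 d=5 new=(15,16) → add node 10 parent=6 cost=26
14. q=(8,1) nearest=2 d=4 new=(8,1) → add node 11 parent=2 cost=7; rewire 6→11 (19<21)
15. q=(7,2) nearest=11 d=1 new=(7,2) → add node 12 parent=11 cost=8
16. q=(22,17) nearest=8 d=5 new=(22,17) → add node 13 parent=8 cost=31
17. q=(5,14) nearest=6 d=5 new=(5,14) → add node 14 parent=6 cost=24; rewire 9→14 (31<32)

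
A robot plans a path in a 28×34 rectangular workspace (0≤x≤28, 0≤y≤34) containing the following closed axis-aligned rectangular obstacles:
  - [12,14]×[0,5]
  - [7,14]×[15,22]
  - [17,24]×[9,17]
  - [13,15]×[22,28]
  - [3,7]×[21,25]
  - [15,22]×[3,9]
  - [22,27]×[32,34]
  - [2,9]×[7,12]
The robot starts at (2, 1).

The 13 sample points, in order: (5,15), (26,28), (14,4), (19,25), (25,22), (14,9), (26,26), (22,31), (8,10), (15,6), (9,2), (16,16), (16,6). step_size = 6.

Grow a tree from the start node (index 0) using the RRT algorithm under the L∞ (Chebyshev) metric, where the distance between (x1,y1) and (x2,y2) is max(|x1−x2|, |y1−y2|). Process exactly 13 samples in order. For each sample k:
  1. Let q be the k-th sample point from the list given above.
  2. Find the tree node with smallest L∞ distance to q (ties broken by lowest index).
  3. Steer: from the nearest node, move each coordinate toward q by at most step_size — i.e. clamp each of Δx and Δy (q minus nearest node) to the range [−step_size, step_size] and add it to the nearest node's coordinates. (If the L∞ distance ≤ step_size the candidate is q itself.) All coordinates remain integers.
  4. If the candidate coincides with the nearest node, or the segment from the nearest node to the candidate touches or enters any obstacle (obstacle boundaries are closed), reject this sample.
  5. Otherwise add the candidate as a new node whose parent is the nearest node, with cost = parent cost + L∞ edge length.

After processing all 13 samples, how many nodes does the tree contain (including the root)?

Node count: 6

1. q=(5,15) nearest=0 d=14 new=(5,7) → blocked by [2,9]×[7,12], reject
2. q=(26,28) nearest=0 d=27 new=(8,7) → blocked by [2,9]×[7,12], reject
3. q=(14,4) nearest=0 d=12 new=(8,4) → add node 1 parent=0 cost=6
4. q=(19,25) nearest=1 d=21 new=(14,10) → add node 2 parent=1 cost=12
5. q=(25,22) nearest=2 d=12 new=(20,16) → blocked by [17,24]×[9,17], reject
6. q=(14,9) nearest=2 d=1 new=(14,9) → add node 3 parent=2 cost=13
7. q=(26,26) nearest=2 d=16 new=(20,16) → blocked by [17,24]×[9,17], reject
8. q=(22,31) nearest=2 d=21 new=(20,16) → blocked by [17,24]×[9,17], reject
9. q=(8,10) nearest=1 d=6 new=(8,10) → blocked by [2,9]×[7,12], reject
10. q=(15,6) nearest=3 d=3 new=(15,6) → blocked by [15,22]×[3,9], reject
11. q=(9,2) nearest=1 d=2 new=(9,2) → add node 4 parent=1 cost=8
12. q=(16,16) nearest=2 d=6 new=(16,16) → add node 5 parent=2 cost=18
13. q=(16,6) nearest=3 d=3 new=(16,6) → blocked by [15,22]×[3,9], reject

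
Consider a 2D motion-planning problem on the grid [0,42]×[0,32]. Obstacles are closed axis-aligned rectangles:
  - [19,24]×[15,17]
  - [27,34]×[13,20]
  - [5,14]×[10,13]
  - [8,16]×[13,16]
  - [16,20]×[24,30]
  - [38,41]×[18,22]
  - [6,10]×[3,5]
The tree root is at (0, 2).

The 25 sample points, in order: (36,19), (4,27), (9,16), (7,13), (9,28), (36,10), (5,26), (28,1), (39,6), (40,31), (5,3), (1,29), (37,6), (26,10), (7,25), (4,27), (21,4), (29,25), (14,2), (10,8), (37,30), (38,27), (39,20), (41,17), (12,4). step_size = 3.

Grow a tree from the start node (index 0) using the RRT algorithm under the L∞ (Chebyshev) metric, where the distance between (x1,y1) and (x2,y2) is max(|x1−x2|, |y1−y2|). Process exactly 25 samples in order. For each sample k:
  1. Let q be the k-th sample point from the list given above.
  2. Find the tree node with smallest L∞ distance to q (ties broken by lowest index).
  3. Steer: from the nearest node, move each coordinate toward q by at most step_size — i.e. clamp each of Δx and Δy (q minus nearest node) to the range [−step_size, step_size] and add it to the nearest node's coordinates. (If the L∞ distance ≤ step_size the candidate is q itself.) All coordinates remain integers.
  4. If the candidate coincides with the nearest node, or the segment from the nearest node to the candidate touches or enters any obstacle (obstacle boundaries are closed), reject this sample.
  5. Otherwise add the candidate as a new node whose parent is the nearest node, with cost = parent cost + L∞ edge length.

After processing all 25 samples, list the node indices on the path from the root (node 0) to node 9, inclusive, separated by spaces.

1. q=(36,19) nearest=0 d=36 new=(3,5) → add node 1 parent=0 cost=3
2. q=(4,27) nearest=1 d=22 new=(4,8) → add node 2 parent=1 cost=6
3. q=(9,16) nearest=2 d=8 new=(7,11) → blocked by [5,14]×[10,13], reject
4. q=(7,13) nearest=2 d=5 new=(7,11) → blocked by [5,14]×[10,13], reject
5. q=(9,28) nearest=2 d=20 new=(7,11) → blocked by [5,14]×[10,13], reject
6. q=(36,10) nearest=2 d=32 new=(7,10) → blocked by [5,14]×[10,13], reject
7. q=(5,26) nearest=2 d=18 new=(5,11) → blocked by [5,14]×[10,13], reject
8. q=(28,1) nearest=2 d=24 new=(7,5) → blocked by [6,10]×[3,5], reject
9. q=(39,6) nearest=2 d=35 new=(7,6) → add node 3 parent=2 cost=9
10. q=(40,31) nearest=3 d=33 new=(10,9) → add node 4 parent=3 cost=12
11. q=(5,3) nearest=1 d=2 new=(5,3) → add node 5 parent=1 cost=5
12. q=(1,29) nearest=4 d=20 new=(7,12) → blocked by [5,14]×[10,13], reject
13. q=(37,6) nearest=4 d=27 new=(13,6) → add node 6 parent=4 cost=15
14. q=(26,10) nearest=6 d=13 new=(16,9) → add node 7 parent=6 cost=18
15. q=(7,25) nearest=4 d=16 new=(7,12) → blocked by [5,14]×[10,13], reject
16. q=(4,27) nearest=4 d=18 new=(7,12) → blocked by [5,14]×[10,13], reject
17. q=(21,4) nearest=7 d=5 new=(19,6) → add node 8 parent=7 cost=21
18. q=(29,25) nearest=7 d=16 new=(19,12) → add node 9 parent=7 cost=21
19. q=(14,2) nearest=6 d=4 new=(14,3) → add node 10 parent=6 cost=18
20. q=(10,8) nearest=4 d=1 new=(10,8) → add node 11 parent=4 cost=13
21. q=(37,30) nearest=9 d=18 new=(22,15) → blocked by [19,24]×[15,17], reject
22. q=(38,27) nearest=9 d=19 new=(22,15) → blocked by [19,24]×[15,17], reject
23. q=(39,20) nearest=8 d=20 new=(22,9) → add node 12 parent=8 cost=24
24. q=(41,17) nearest=12 d=19 new=(25,12) → add node 13 parent=12 cost=27
25. q=(12,4) nearest=6 d=2 new=(12,4) → add node 14 parent=6 cost=17

Path: 0 1 2 3 4 6 7 9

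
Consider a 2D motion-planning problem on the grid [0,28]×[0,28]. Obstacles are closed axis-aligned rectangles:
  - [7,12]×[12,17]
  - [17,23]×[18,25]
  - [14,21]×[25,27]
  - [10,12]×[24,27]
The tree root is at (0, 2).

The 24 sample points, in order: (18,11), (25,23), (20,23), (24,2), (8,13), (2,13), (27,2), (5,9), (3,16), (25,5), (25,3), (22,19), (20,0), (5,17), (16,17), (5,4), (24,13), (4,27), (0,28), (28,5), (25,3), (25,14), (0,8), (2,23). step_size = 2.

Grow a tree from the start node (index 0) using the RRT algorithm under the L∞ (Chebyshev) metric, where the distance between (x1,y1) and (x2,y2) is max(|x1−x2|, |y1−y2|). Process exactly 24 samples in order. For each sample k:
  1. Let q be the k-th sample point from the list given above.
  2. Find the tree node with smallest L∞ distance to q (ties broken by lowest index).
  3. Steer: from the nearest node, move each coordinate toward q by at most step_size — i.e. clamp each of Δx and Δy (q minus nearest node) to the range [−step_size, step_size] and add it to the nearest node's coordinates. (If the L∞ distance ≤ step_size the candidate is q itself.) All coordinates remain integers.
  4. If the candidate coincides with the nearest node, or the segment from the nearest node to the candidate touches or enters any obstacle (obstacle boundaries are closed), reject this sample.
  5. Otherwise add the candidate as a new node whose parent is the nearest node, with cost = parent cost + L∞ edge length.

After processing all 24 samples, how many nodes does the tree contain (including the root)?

Node count: 24

1. q=(18,11) nearest=0 d=18 new=(2,4) → add node 1 parent=0 cost=2
2. q=(25,23) nearest=1 d=23 new=(4,6) → add node 2 parent=1 cost=4
3. q=(20,23) nearest=2 d=17 new=(6,8) → add node 3 parent=2 cost=6
4. q=(24,2) nearest=3 d=18 new=(8,6) → add node 4 parent=3 cost=8
5. q=(8,13) nearest=3 d=5 new=(8,10) → add node 5 parent=3 cost=8
6. q=(2,13) nearest=3 d=5 new=(4,10) → add node 6 parent=3 cost=8
7. q=(27,2) nearest=4 d=19 new=(10,4) → add node 7 parent=4 cost=10
8. q=(5,9) nearest=3 d=1 new=(5,9) → add node 8 parent=3 cost=7
9. q=(3,16) nearest=5 d=6 new=(6,12) → add node 9 parent=5 cost=10
10. q=(25,5) nearest=7 d=15 new=(12,5) → add node 10 parent=7 cost=12
11. q=(25,3) nearest=10 d=13 new=(14,3) → add node 11 parent=10 cost=14
12. q=(22,19) nearest=4 d=14 new=(10,8) → add node 12 parent=4 cost=10
13. q=(20,0) nearest=11 d=6 new=(16,1) → add node 13 parent=11 cost=16
14. q=(5,17) nearest=9 d=5 new=(5,14) → add node 14 parent=9 cost=12
15. q=(16,17) nearest=5 d=8 new=(10,12) → blocked by [7,12]×[12,17], reject
16. q=(5,4) nearest=2 d=2 new=(5,4) → add node 15 parent=2 cost=6
17. q=(24,13) nearest=11 d=10 new=(16,5) → add node 16 parent=11 cost=16
18. q=(4,27) nearest=14 d=13 new=(4,16) → add node 17 parent=14 cost=14
19. q=(0,28) nearest=17 d=12 new=(2,18) → add node 18 parent=17 cost=16
20. q=(28,5) nearest=13 d=12 new=(18,3) → add node 19 parent=13 cost=18
21. q=(25,3) nearest=19 d=7 new=(20,3) → add node 20 parent=19 cost=20
22. q=(25,14) nearest=16 d=9 new=(18,7) → add node 21 parent=16 cost=18
23. q=(0,8) nearest=1 d=4 new=(0,6) → add node 22 parent=1 cost=4
24. q=(2,23) nearest=18 d=5 new=(2,20) → add node 23 parent=18 cost=18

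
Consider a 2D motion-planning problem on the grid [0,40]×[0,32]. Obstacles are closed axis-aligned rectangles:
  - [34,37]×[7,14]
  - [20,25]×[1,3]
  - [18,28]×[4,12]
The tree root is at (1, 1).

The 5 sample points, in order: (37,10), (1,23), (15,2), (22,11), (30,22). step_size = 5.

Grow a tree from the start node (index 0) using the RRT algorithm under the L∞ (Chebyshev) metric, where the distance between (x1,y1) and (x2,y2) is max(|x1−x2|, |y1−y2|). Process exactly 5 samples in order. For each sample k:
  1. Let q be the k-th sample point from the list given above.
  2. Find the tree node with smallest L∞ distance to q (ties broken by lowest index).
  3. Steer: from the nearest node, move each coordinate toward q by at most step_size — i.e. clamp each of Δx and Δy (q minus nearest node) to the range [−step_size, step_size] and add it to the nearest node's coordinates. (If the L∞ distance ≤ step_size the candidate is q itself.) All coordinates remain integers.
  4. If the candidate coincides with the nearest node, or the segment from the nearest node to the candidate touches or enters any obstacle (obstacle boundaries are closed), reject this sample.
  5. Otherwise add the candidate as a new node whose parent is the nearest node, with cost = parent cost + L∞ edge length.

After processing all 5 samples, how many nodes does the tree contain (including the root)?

Node count: 5

1. q=(37,10) nearest=0 d=36 new=(6,6) → add node 1 parent=0 cost=5
2. q=(1,23) nearest=1 d=17 new=(1,11) → add node 2 parent=1 cost=10
3. q=(15,2) nearest=1 d=9 new=(11,2) → add node 3 parent=1 cost=10
4. q=(22,11) nearest=3 d=11 new=(16,7) → add node 4 parent=3 cost=15
5. q=(30,22) nearest=4 d=15 new=(21,12) → blocked by [18,28]×[4,12], reject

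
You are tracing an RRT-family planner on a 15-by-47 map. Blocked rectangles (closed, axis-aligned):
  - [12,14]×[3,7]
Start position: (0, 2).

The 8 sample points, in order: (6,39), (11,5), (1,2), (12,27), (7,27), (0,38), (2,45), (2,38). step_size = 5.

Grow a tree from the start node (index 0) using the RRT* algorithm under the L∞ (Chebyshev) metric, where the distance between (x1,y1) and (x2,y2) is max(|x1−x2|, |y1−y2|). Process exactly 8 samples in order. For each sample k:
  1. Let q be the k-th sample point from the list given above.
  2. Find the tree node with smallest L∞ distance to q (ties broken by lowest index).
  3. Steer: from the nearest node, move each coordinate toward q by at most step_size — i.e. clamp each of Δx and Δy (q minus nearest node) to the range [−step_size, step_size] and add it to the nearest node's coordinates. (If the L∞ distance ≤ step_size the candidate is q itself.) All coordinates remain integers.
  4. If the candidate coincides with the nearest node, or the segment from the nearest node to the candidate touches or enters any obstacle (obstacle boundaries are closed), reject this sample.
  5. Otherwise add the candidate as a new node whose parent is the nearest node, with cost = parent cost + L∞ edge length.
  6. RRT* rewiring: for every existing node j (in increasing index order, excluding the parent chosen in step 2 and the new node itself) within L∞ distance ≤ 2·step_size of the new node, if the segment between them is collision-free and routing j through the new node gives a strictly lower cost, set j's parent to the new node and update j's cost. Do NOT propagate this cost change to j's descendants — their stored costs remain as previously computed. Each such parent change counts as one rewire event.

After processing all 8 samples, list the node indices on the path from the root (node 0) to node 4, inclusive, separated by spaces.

1. q=(6,39) nearest=0 d=37 new=(5,7) → add node 1 parent=0 cost=5
2. q=(11,5) nearest=1 d=6 new=(10,5) → add node 2 parent=1 cost=10
3. q=(1,2) nearest=0 d=1 new=(1,2) → add node 3 parent=0 cost=1
4. q=(12,27) nearest=1 d=20 new=(10,12) → add node 4 parent=1 cost=10
5. q=(7,27) nearest=4 d=15 new=(7,17) → add node 5 parent=4 cost=15
6. q=(0,38) nearest=5 d=21 new=(2,22) → add node 6 parent=5 cost=20
7. q=(2,45) nearest=6 d=23 new=(2,27) → add node 7 parent=6 cost=25
8. q=(2,38) nearest=7 d=11 new=(2,32) → add node 8 parent=7 cost=30

Path: 0 1 4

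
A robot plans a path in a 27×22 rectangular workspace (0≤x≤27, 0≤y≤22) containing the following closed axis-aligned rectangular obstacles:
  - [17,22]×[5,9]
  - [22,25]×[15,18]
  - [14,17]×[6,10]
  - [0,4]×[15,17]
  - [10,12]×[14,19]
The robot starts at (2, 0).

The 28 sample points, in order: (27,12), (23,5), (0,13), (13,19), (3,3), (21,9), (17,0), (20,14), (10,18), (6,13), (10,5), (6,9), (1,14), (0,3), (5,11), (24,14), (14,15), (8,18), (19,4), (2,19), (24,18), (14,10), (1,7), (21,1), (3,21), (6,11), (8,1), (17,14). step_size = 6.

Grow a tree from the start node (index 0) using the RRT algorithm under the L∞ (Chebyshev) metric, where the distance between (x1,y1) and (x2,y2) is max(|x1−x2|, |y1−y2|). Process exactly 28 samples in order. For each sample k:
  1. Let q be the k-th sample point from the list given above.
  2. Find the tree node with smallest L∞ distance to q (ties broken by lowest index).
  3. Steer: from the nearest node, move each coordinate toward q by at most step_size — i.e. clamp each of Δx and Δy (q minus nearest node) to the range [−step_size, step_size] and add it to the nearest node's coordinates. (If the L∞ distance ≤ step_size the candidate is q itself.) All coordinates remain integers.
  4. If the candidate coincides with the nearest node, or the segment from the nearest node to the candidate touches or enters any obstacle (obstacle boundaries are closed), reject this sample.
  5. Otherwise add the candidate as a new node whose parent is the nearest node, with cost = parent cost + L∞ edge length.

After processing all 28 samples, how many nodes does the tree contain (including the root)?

1. q=(27,12) nearest=0 d=25 new=(8,6) → add node 1 parent=0 cost=6
2. q=(23,5) nearest=1 d=15 new=(14,5) → add node 2 parent=1 cost=12
3. q=(0,13) nearest=1 d=8 new=(2,12) → add node 3 parent=1 cost=12
4. q=(13,19) nearest=3 d=11 new=(8,18) → add node 4 parent=3 cost=18
5. q=(3,3) nearest=0 d=3 new=(3,3) → add node 5 parent=0 cost=3
6. q=(21,9) nearest=2 d=7 new=(20,9) → blocked by [17,22]×[5,9], reject
7. q=(17,0) nearest=2 d=5 new=(17,0) → add node 6 parent=2 cost=17
8. q=(20,14) nearest=2 d=9 new=(20,11) → blocked by [17,22]×[5,9], reject
9. q=(10,18) nearest=4 d=2 new=(10,18) → blocked by [10,12]×[14,19], reject
10. q=(6,13) nearest=3 d=4 new=(6,13) → add node 7 parent=3 cost=16
11. q=(10,5) nearest=1 d=2 new=(10,5) → add node 8 parent=1 cost=8
12. q=(6,9) nearest=1 d=3 new=(6,9) → add node 9 parent=1 cost=9
13. q=(1,14) nearest=3 d=2 new=(1,14) → add node 10 parent=3 cost=14
14. q=(0,3) nearest=0 d=3 new=(0,3) → add node 11 parent=0 cost=3
15. q=(5,11) nearest=7 d=2 new=(5,11) → add node 12 parent=7 cost=18
16. q=(24,14) nearest=2 d=10 new=(20,11) → blocked by [17,22]×[5,9], reject
17. q=(14,15) nearest=4 d=6 new=(14,15) → blocked by [10,12]×[14,19], reject
18. q=(8,18) nearest=4 d=0 → coincident, reject
19. q=(19,4) nearest=6 d=4 new=(19,4) → add node 13 parent=6 cost=21
20. q=(2,19) nearest=10 d=5 new=(2,19) → blocked by [0,4]×[15,17], reject
21. q=(24,18) nearest=2 d=13 new=(20,11) → blocked by [17,22]×[5,9], reject
22. q=(14,10) nearest=2 d=5 new=(14,10) → blocked by [14,17]×[6,10], reject
23. q=(1,7) nearest=5 d=4 new=(1,7) → add node 14 parent=5 cost=7
24. q=(21,1) nearest=13 d=3 new=(21,1) → add node 15 parent=13 cost=24
25. q=(3,21) nearest=4 d=5 new=(3,21) → add node 16 parent=4 cost=23
26. q=(6,11) nearest=12 d=1 new=(6,11) → add node 17 parent=12 cost=19
27. q=(8,1) nearest=8 d=4 new=(8,1) → add node 18 parent=8 cost=12
28. q=(17,14) nearest=1 d=9 new=(14,12) → add node 19 parent=1 cost=12

Node count: 20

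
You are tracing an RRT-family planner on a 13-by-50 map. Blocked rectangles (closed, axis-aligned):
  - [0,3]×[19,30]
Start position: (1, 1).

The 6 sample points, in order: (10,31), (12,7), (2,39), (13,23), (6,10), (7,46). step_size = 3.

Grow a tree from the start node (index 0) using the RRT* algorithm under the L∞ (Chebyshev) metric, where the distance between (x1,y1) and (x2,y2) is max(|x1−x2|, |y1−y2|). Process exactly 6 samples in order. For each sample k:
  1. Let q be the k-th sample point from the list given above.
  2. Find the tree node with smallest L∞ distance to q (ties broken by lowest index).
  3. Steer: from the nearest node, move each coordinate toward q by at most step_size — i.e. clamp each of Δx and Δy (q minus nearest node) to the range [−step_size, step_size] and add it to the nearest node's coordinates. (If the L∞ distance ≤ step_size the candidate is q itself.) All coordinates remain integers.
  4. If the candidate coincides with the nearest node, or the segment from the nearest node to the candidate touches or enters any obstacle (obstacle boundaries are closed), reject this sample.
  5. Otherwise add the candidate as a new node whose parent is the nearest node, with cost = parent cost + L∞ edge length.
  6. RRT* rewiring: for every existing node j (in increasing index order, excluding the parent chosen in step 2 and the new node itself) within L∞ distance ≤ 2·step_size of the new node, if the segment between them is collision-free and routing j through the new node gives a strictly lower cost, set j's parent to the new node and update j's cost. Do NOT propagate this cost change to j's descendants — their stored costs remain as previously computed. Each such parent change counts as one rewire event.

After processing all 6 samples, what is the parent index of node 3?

1. q=(10,31) nearest=0 d=30 new=(4,4) → add node 1 parent=0 cost=3
2. q=(12,7) nearest=1 d=8 new=(7,7) → add node 2 parent=1 cost=6
3. q=(2,39) nearest=2 d=32 new=(4,10) → add node 3 parent=2 cost=9
4. q=(13,23) nearest=3 d=13 new=(7,13) → add node 4 parent=3 cost=12
5. q=(6,10) nearest=3 d=2 new=(6,10) → add node 5 parent=3 cost=11
6. q=(7,46) nearest=4 d=33 new=(7,16) → add node 6 parent=4 cost=15

Parent of node 3: 2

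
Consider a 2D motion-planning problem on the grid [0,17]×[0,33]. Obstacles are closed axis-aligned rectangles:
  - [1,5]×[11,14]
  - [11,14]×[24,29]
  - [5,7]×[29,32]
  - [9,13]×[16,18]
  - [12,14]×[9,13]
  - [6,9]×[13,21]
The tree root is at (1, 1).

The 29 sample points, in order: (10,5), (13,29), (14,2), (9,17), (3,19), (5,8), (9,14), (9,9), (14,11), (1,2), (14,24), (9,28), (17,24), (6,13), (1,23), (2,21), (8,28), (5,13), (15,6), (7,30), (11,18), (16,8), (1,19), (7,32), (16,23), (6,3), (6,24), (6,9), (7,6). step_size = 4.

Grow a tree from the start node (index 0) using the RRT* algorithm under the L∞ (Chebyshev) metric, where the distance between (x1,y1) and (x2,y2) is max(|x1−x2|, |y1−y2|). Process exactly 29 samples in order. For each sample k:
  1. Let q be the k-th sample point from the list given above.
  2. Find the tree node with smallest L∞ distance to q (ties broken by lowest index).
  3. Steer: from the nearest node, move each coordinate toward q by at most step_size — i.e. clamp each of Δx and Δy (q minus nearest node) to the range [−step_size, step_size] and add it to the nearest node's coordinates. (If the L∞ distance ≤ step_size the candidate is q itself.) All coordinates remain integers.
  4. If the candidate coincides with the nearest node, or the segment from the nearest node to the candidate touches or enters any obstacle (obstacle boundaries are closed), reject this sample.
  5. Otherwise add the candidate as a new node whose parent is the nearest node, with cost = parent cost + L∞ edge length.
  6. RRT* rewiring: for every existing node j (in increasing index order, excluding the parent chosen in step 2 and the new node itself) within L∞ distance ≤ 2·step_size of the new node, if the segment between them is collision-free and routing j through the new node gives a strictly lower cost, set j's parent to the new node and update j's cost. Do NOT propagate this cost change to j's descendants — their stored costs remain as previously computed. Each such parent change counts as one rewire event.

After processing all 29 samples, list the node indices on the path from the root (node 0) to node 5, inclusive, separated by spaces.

Path: 0 5

1. q=(10,5) nearest=0 d=9 new=(5,5) → add node 1 parent=0 cost=4
2. q=(13,29) nearest=1 d=24 new=(9,9) → add node 2 parent=1 cost=8
3. q=(14,2) nearest=2 d=7 new=(13,5) → add node 3 parent=2 cost=12
4. q=(9,17) nearest=2 d=8 new=(9,13) → blocked by [6,9]×[13,21], reject
5. q=(3,19) nearest=2 d=10 new=(5,13) → blocked by [1,5]×[11,14], reject
6. q=(5,8) nearest=1 d=3 new=(5,8) → add node 4 parent=1 cost=7
7. q=(9,14) nearest=2 d=5 new=(9,13) → blocked by [6,9]×[13,21], reject
8. q=(9,9) nearest=2 d=0 → coincident, reject
9. q=(14,11) nearest=2 d=5 new=(13,11) → blocked by [12,14]×[9,13], reject
10. q=(1,2) nearest=0 d=1 new=(1,2) → add node 5 parent=0 cost=1
11. q=(14,24) nearest=2 d=15 new=(13,13) → blocked by [12,14]×[9,13], reject
12. q=(9,28) nearest=2 d=19 new=(9,13) → blocked by [6,9]×[13,21], reject
13. q=(17,24) nearest=2 d=15 new=(13,13) → blocked by [12,14]×[9,13], reject
14. q=(6,13) nearest=2 d=4 new=(6,13) → blocked by [6,9]×[13,21], reject
15. q=(1,23) nearest=2 d=14 new=(5,13) → blocked by [1,5]×[11,14], reject
16. q=(2,21) nearest=2 d=12 new=(5,13) → blocked by [1,5]×[11,14], reject
17. q=(8,28) nearest=2 d=19 new=(8,13) → blocked by [6,9]×[13,21], reject
18. q=(5,13) nearest=2 d=4 new=(5,13) → blocked by [1,5]×[11,14], reject
19. q=(15,6) nearest=3 d=2 new=(15,6) → add node 6 parent=3 cost=14
20. q=(7,30) nearest=2 d=21 new=(7,13) → blocked by [6,9]×[13,21], reject
21. q=(11,18) nearest=2 d=9 new=(11,13) → add node 7 parent=2 cost=12
22. q=(16,8) nearest=6 d=2 new=(16,8) → add node 8 parent=6 cost=16
23. q=(1,19) nearest=2 d=10 new=(5,13) → blocked by [1,5]×[11,14], reject
24. q=(7,32) nearest=7 d=19 new=(7,17) → blocked by [6,9]×[13,21], reject
25. q=(16,23) nearest=7 d=10 new=(15,17) → add node 9 parent=7 cost=16
26. q=(6,3) nearest=1 d=2 new=(6,3) → add node 10 parent=1 cost=6
27. q=(6,24) nearest=9 d=9 new=(11,21) → add node 11 parent=9 cost=20
28. q=(6,9) nearest=4 d=1 new=(6,9) → add node 12 parent=4 cost=8
29. q=(7,6) nearest=1 d=2 new=(7,6) → add node 13 parent=1 cost=6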